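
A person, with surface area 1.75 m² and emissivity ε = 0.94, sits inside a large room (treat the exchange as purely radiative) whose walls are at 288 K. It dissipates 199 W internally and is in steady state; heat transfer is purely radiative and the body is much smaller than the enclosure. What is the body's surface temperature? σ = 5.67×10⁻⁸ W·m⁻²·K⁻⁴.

For a small grey body in a large enclosure, net radiated power = εσA(T⁴ − T_w⁴).
Steady state: P = εσA(T⁴ − T_w⁴) with A = 1.75 m².
T⁴ = P/(εσA) + T_w⁴ = 199/(0.94·5.67×10⁻⁸·1.750) + (288)⁴
    = 2.134×10⁹ + 6.880×10⁹ = 9.013×10⁹ K⁴.

T ≈ 308 K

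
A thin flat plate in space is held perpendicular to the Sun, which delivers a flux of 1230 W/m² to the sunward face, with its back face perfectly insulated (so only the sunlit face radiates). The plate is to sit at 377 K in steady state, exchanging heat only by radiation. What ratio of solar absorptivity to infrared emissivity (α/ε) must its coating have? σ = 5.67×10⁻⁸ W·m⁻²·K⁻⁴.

Balance: αS·A = εσ·1A·T⁴ ⇒ α/ε = σT⁴/S.
α/ε = 5.67×10⁻⁸·(377)⁴/1230 = 5.67×10⁻⁸·2.020×10¹⁰/1230.

α/ε ≈ 0.931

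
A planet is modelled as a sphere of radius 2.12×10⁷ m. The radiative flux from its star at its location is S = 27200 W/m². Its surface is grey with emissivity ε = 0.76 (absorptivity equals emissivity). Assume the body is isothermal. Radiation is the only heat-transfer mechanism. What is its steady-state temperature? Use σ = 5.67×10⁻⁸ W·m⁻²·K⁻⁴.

T ≈ 588 K

At equilibrium, absorbed power = emitted power.
Absorbing cross-section = πr² = 1.412×10¹⁵ m²; emitting surface = 4πr² = 5.648×10¹⁵ m² (ratio 4).
εS·A_cross = εσ·A_surf·T⁴  ⇒  T⁴ = S/(4σ)   (ε cancels).
T⁴ = 27200/(4·5.67×10⁻⁸) = 1.199×10¹¹ K⁴.
T = (1.199×10¹¹)^(1/4).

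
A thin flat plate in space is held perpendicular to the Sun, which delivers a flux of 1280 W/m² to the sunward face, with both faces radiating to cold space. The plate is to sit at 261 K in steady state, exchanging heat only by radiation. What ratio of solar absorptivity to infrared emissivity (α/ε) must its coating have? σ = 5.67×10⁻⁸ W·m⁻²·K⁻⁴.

α/ε ≈ 0.411

Balance: αS·A = εσ·2A·T⁴ ⇒ α/ε = 2σT⁴/S.
α/ε = 2·5.67×10⁻⁸·(261)⁴/1280 = 2·5.67×10⁻⁸·4.640×10⁹/1280.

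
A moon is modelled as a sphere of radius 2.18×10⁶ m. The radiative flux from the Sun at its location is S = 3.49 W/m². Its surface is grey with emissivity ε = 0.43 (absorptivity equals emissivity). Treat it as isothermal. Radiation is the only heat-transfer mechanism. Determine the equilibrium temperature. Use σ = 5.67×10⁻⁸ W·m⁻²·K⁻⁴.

At equilibrium, absorbed power = emitted power.
Absorbing cross-section = πr² = 1.493×10¹³ m²; emitting surface = 4πr² = 5.972×10¹³ m² (ratio 4).
εS·A_cross = εσ·A_surf·T⁴  ⇒  T⁴ = S/(4σ)   (ε cancels).
T⁴ = 3.49/(4·5.67×10⁻⁸) = 1.539×10⁷ K⁴.
T = (1.539×10⁷)^(1/4).

T ≈ 62.6 K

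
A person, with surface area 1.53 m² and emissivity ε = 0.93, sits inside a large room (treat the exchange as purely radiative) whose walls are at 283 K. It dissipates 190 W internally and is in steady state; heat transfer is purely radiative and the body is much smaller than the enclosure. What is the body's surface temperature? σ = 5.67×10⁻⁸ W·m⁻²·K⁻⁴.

For a small grey body in a large enclosure, net radiated power = εσA(T⁴ − T_w⁴).
Steady state: P = εσA(T⁴ − T_w⁴) with A = 1.53 m².
T⁴ = P/(εσA) + T_w⁴ = 190/(0.93·5.67×10⁻⁸·1.530) + (283)⁴
    = 2.355×10⁹ + 6.414×10⁹ = 8.769×10⁹ K⁴.

T ≈ 306 K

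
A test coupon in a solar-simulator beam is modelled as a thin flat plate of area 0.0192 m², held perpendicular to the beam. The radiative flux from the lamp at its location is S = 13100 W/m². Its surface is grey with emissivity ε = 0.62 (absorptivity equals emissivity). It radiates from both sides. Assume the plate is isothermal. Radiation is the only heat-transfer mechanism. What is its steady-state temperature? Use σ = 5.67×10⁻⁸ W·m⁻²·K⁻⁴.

T ≈ 583 K

At equilibrium, absorbed power = emitted power.
Absorbing cross-section = A = 0.01920 m²; emitting surface = 2A = 0.03840 m² (ratio 2).
εS·A_cross = εσ·A_surf·T⁴  ⇒  T⁴ = S/(2σ)   (ε cancels).
T⁴ = 13100/(2·5.67×10⁻⁸) = 1.155×10¹¹ K⁴.
T = (1.155×10¹¹)^(1/4).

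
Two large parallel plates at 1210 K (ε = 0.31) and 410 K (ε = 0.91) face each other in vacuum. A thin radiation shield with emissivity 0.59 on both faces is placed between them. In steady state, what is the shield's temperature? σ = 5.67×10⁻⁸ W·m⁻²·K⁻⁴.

T_s ≈ 912 K

In steady state the net flux on the hot side equals that on the cold side.
σ(T₁⁴−T_s⁴)/D₁ = σ(T_s⁴−T₂⁴)/D₂, with D₁ = 1/ε₁+1/ε_s−1 = 3.921, D₂ = 1/ε_s+1/ε₂−1 = 1.794.
Solve for T_s⁴: T_s⁴ = (D₂·T₁⁴ + D₁·T₂⁴)/(D₁+D₂) = 6.923×10¹¹ K⁴.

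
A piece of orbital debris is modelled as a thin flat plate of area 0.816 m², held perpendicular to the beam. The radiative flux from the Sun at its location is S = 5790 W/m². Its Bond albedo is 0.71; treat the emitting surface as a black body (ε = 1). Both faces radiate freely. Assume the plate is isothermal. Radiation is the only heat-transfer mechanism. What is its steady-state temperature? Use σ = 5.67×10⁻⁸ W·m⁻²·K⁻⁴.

T ≈ 349 K

At equilibrium, absorbed power = emitted power.
Absorbing cross-section = A = 0.8160 m²; emitting surface = 2A = 1.632 m² (ratio 2).
(1−a)S·A_cross = εσ·A_surf·T⁴  ⇒  T⁴ = (1−a)S/(2σ).
T⁴ = 0.290·5790/(2·5.67×10⁻⁸) = 1.481×10¹⁰ K⁴.
T = (1.481×10¹⁰)^(1/4).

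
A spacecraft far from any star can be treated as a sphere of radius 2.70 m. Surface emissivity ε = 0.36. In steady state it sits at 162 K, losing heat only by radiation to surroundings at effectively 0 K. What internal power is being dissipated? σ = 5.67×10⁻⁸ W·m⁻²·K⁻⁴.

Steady state: P = εσA T⁴.
A = 4πr² = 91.61 m²; T⁴ = (162)⁴ = 6.887×10⁸ K⁴.
P = 0.36 × 5.67×10⁻⁸ × 91.61 × 6.887×10⁸.

P ≈ 1290 W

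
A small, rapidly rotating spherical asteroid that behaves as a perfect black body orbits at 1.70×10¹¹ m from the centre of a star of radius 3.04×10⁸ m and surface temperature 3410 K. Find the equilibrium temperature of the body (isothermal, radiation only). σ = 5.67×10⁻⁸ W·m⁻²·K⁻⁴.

The star's surface emits σT_*⁴; at distance d the flux is S = σT_*⁴(R_*/d)².
S = 5.67×10⁻⁸·(3410)⁴·(3.04×10⁸/1.70×10¹¹)² = 24.52 W/m².
For an isothermal sphere T⁴ = (1−a)S/(4σ) = 1.081×10⁸ K⁴.

T ≈ 102 K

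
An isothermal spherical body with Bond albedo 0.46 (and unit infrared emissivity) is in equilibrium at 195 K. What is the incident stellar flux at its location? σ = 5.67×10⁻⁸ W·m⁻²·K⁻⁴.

(1−a)S·πr² = σ·4πr²·T⁴ ⇒ S = 4σT⁴/(1−a).
S = 4·5.67×10⁻⁸·1.446×10⁹/0.540.

S ≈ 607 W/m²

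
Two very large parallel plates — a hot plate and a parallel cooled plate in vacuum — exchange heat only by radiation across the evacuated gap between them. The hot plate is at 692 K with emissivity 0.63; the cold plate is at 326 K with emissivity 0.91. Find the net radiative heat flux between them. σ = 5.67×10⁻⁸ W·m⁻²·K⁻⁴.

q ≈ 7330 W/m²

For two infinite grey parallel plates, q = σ(T₁⁴ − T₂⁴)/(1/ε₁ + 1/ε₂ − 1).
T₁⁴ − T₂⁴ = 2.293×10¹¹ − 1.129×10¹⁰ = 2.180×10¹¹ K⁴.
1/ε₁ + 1/ε₂ − 1 = 1.587 + 1.099 − 1 = 1.686.
q = 5.67×10⁻⁸ × 2.180×10¹¹ / 1.686.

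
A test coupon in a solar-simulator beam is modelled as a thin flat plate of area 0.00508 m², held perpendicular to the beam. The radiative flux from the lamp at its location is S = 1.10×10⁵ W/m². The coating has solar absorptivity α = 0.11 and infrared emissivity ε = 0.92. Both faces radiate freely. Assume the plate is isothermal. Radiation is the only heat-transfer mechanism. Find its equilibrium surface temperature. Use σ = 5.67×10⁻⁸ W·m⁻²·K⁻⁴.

At equilibrium, absorbed power = emitted power.
Absorbing cross-section = A = 0.005080 m²; emitting surface = 2A = 0.01016 m² (ratio 2).
αS·A_cross = εσ·A_surf·T⁴  ⇒  T⁴ = αS/(ε·2σ).
T⁴ = 0.110·1.10×10⁵/(0.92·2·5.67×10⁻⁸) = 1.160×10¹¹ K⁴.
T = (1.160×10¹¹)^(1/4).

T ≈ 584 K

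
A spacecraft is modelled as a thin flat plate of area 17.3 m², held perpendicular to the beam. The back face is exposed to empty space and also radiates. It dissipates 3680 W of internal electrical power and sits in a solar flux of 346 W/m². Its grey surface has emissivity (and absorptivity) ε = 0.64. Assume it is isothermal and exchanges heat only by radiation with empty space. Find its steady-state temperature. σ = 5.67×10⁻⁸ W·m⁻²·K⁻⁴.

T ≈ 278 K

At steady state, absorbed solar power + internal power = radiated power.
Absorbed: α·S·A_cross = 0.64·346·17.30 = 3831 W (cross-section A).
Total input = 3831 + 3680 = 7511 W.
Radiated: εσ·A_surf·T⁴ with A_surf = 2A = 34.60 m².
T⁴ = 7511/(0.64·5.67×10⁻⁸·34.60) = 5.982×10⁹ K⁴.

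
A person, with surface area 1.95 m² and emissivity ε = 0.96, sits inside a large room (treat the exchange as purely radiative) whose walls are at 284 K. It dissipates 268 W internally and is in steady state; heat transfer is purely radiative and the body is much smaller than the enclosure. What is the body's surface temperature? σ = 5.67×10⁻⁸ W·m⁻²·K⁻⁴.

For a small grey body in a large enclosure, net radiated power = εσA(T⁴ − T_w⁴).
Steady state: P = εσA(T⁴ − T_w⁴) with A = 1.95 m².
T⁴ = P/(εσA) + T_w⁴ = 268/(0.96·5.67×10⁻⁸·1.950) + (284)⁴
    = 2.525×10⁹ + 6.505×10⁹ = 9.030×10⁹ K⁴.

T ≈ 308 K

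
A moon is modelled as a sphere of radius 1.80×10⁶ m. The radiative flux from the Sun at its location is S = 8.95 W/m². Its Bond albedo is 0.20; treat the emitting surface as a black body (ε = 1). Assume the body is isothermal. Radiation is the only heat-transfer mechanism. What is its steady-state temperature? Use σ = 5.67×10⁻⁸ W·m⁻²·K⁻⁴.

T ≈ 75.0 K

At equilibrium, absorbed power = emitted power.
Absorbing cross-section = πr² = 1.018×10¹³ m²; emitting surface = 4πr² = 4.072×10¹³ m² (ratio 4).
(1−a)S·A_cross = εσ·A_surf·T⁴  ⇒  T⁴ = (1−a)S/(4σ).
T⁴ = 0.800·8.95/(4·5.67×10⁻⁸) = 3.157×10⁷ K⁴.
T = (3.157×10⁷)^(1/4).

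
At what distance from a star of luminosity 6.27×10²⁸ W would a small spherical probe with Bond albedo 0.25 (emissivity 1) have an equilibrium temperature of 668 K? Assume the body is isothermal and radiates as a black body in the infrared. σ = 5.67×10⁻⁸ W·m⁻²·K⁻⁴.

d ≈ 2.88×10¹¹ m

For an isothermal black-emitting sphere, (1−a)S·πr² = σ·4πr²·T⁴ ⇒ S = 4σT⁴/(1−a).
S = 4·5.67×10⁻⁸·(668)⁴/0.750 = 60210 W/m².
Flux falls as S = L/(4πd²), so d = √(L/(4πS)) = √(6.27×10²⁸/(4π·60210)).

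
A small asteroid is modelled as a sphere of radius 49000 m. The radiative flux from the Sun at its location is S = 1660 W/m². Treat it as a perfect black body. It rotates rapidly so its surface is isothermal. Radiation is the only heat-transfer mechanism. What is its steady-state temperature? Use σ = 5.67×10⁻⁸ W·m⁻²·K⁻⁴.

At equilibrium, absorbed power = emitted power.
Absorbing cross-section = πr² = 7.543×10⁹ m²; emitting surface = 4πr² = 3.017×10¹⁰ m² (ratio 4).
S·A_cross = εσ·A_surf·T⁴  ⇒  T⁴ = S/(4σ).
T⁴ = 1.00·1660/(4·5.67×10⁻⁸) = 7.319×10⁹ K⁴.
T = (7.319×10⁹)^(1/4).

T ≈ 292 K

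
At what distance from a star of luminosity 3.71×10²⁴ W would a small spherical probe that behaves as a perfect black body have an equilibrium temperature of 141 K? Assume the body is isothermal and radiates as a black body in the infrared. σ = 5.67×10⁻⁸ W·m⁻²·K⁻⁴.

d ≈ 5.74×10¹⁰ m

For an isothermal black-emitting sphere, (1−a)S·πr² = σ·4πr²·T⁴ ⇒ S = 4σT⁴/(1−a).
S = 4·5.67×10⁻⁸·(141)⁴/1.00 = 89.64 W/m².
Flux falls as S = L/(4πd²), so d = √(L/(4πS)) = √(3.71×10²⁴/(4π·89.64)).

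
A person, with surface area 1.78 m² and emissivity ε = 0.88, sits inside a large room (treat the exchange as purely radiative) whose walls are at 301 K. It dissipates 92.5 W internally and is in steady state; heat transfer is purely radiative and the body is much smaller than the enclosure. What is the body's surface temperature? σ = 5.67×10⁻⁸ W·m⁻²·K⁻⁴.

For a small grey body in a large enclosure, net radiated power = εσA(T⁴ − T_w⁴).
Steady state: P = εσA(T⁴ − T_w⁴) with A = 1.78 m².
T⁴ = P/(εσA) + T_w⁴ = 92.5/(0.88·5.67×10⁻⁸·1.780) + (301)⁴
    = 1.041×10⁹ + 8.209×10⁹ = 9.250×10⁹ K⁴.

T ≈ 310 K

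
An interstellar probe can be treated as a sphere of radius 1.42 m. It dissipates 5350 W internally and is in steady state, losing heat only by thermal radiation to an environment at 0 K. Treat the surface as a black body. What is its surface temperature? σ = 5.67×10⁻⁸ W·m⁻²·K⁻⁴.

Steady state: internal power = radiated power, P = εσA T⁴.
Radiating area A = 4πr² = 25.34 m².
T⁴ = P/(εσA) = 5350/(1.0·5.67×10⁻⁸·25.34) = 3.724×10⁹ K⁴.
T = (3.724×10⁹)^(1/4).

T ≈ 247 K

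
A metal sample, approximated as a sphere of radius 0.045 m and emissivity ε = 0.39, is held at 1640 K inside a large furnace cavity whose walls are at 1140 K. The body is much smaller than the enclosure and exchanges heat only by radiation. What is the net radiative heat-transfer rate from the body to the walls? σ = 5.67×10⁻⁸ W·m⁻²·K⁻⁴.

For a small grey body in a large enclosure: P_net = εσA(T_body⁴ − T_wall⁴).
A = 4πr² = 0.02545 m²; T_body⁴ − T_wall⁴ = 7.234×10¹² − 1.689×10¹² = 5.545×10¹² K⁴.
|P_net| = 0.39·5.67×10⁻⁸·0.02545·5.545×10¹².

P_net ≈ 3120 W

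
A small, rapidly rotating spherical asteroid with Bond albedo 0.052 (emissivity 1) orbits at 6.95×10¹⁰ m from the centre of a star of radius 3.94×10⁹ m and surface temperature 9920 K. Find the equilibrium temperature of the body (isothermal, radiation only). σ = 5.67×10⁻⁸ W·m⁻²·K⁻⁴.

The star's surface emits σT_*⁴; at distance d the flux is S = σT_*⁴(R_*/d)².
S = 5.67×10⁻⁸·(9920)⁴·(3.94×10⁹/6.95×10¹⁰)² = 1.765×10⁶ W/m².
For an isothermal sphere T⁴ = (1−a)S/(4σ) = 7.376×10¹² K⁴.

T ≈ 1650 K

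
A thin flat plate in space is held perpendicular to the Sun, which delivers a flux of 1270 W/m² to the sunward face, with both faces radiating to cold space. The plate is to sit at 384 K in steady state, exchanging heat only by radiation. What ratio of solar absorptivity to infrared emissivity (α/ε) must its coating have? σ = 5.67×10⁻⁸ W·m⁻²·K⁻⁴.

Balance: αS·A = εσ·2A·T⁴ ⇒ α/ε = 2σT⁴/S.
α/ε = 2·5.67×10⁻⁸·(384)⁴/1270 = 2·5.67×10⁻⁸·2.174×10¹⁰/1270.

α/ε ≈ 1.94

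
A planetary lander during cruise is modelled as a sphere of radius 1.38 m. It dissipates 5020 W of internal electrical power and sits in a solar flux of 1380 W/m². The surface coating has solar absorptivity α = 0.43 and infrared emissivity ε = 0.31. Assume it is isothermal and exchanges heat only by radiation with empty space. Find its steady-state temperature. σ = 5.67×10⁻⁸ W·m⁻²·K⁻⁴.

At steady state, absorbed solar power + internal power = radiated power.
Absorbed: α·S·A_cross = 0.43·1380·5.983 = 3550 W (cross-section πr²).
Total input = 3550 + 5020 = 8570 W.
Radiated: εσ·A_surf·T⁴ with A_surf = 4πr² = 23.93 m².
T⁴ = 8570/(0.31·5.67×10⁻⁸·23.93) = 2.037×10¹⁰ K⁴.

T ≈ 378 K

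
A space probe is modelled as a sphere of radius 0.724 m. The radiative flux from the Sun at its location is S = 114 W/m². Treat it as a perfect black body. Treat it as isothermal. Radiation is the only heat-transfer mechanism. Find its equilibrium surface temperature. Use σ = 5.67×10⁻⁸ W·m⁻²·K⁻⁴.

T ≈ 150 K

At equilibrium, absorbed power = emitted power.
Absorbing cross-section = πr² = 1.647 m²; emitting surface = 4πr² = 6.587 m² (ratio 4).
S·A_cross = εσ·A_surf·T⁴  ⇒  T⁴ = S/(4σ).
T⁴ = 1.00·114/(4·5.67×10⁻⁸) = 5.026×10⁸ K⁴.
T = (5.026×10⁸)^(1/4).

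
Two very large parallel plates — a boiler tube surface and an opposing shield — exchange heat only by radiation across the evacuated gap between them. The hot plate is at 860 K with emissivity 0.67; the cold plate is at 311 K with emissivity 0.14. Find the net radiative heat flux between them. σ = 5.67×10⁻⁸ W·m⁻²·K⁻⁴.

q ≈ 3990 W/m²

For two infinite grey parallel plates, q = σ(T₁⁴ − T₂⁴)/(1/ε₁ + 1/ε₂ − 1).
T₁⁴ − T₂⁴ = 5.470×10¹¹ − 9.355×10⁹ = 5.377×10¹¹ K⁴.
1/ε₁ + 1/ε₂ − 1 = 1.493 + 7.143 − 1 = 7.635.
q = 5.67×10⁻⁸ × 5.377×10¹¹ / 7.635.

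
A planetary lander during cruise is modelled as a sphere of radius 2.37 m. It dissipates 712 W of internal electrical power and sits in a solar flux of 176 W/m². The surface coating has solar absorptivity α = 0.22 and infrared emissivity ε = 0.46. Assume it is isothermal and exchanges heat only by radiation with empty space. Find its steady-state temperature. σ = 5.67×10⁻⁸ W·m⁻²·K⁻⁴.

T ≈ 166 K

At steady state, absorbed solar power + internal power = radiated power.
Absorbed: α·S·A_cross = 0.22·176·17.65 = 683.3 W (cross-section πr²).
Total input = 683.3 + 712 = 1395 W.
Radiated: εσ·A_surf·T⁴ with A_surf = 4πr² = 70.58 m².
T⁴ = 1395/(0.46·5.67×10⁻⁸·70.58) = 7.579×10⁸ K⁴.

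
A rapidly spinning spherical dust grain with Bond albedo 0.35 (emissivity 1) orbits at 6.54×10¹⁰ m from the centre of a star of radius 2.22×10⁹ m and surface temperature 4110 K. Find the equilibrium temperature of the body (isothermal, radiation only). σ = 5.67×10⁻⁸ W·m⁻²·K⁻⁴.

The star's surface emits σT_*⁴; at distance d the flux is S = σT_*⁴(R_*/d)².
S = 5.67×10⁻⁸·(4110)⁴·(2.22×10⁹/6.54×10¹⁰)² = 18640 W/m².
For an isothermal sphere T⁴ = (1−a)S/(4σ) = 5.343×10¹⁰ K⁴.

T ≈ 481 K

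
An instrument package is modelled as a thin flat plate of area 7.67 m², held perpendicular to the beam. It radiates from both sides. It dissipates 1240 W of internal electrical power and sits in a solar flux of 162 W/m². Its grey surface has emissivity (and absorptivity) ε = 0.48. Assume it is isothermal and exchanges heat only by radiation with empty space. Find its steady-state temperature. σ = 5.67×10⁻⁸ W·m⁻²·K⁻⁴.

T ≈ 258 K

At steady state, absorbed solar power + internal power = radiated power.
Absorbed: α·S·A_cross = 0.48·162·7.670 = 596.4 W (cross-section A).
Total input = 596.4 + 1240 = 1836 W.
Radiated: εσ·A_surf·T⁴ with A_surf = 2A = 15.34 m².
T⁴ = 1836/(0.48·5.67×10⁻⁸·15.34) = 4.399×10⁹ K⁴.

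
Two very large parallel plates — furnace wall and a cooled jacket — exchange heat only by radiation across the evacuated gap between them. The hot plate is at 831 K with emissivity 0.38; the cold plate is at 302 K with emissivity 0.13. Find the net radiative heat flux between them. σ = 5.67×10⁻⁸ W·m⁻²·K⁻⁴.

q ≈ 2850 W/m²

For two infinite grey parallel plates, q = σ(T₁⁴ − T₂⁴)/(1/ε₁ + 1/ε₂ − 1).
T₁⁴ − T₂⁴ = 4.769×10¹¹ − 8.318×10⁹ = 4.686×10¹¹ K⁴.
1/ε₁ + 1/ε₂ − 1 = 2.632 + 7.692 − 1 = 9.324.
q = 5.67×10⁻⁸ × 4.686×10¹¹ / 9.324.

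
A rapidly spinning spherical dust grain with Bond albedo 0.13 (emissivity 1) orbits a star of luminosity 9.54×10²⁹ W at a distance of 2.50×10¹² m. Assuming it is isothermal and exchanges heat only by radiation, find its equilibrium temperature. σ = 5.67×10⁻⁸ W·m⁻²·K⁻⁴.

First find the stellar flux at distance d: S = L/(4πd²) = 9.54×10²⁹/(4π·(2.50×10¹²)²) = 12150 W/m².
For an isothermal sphere, absorbed (1−a)S·πr² = emitted σ·4πr²·T⁴, so T⁴ = (1−a)S/(4σ).
T⁴ = 0.870·12150/(4·5.67×10⁻⁸) = 4.659×10¹⁰ K⁴.

T ≈ 465 K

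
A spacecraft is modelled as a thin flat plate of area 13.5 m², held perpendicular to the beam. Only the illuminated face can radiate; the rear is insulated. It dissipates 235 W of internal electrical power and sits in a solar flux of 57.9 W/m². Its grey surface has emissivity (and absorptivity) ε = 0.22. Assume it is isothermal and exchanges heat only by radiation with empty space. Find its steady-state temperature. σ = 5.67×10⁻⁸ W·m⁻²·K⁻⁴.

At steady state, absorbed solar power + internal power = radiated power.
Absorbed: α·S·A_cross = 0.22·57.9·13.50 = 172.0 W (cross-section A).
Total input = 172.0 + 235 = 407.0 W.
Radiated: εσ·A_surf·T⁴ with A_surf = A = 13.50 m².
T⁴ = 407.0/(0.22·5.67×10⁻⁸·13.50) = 2.417×10⁹ K⁴.

T ≈ 222 K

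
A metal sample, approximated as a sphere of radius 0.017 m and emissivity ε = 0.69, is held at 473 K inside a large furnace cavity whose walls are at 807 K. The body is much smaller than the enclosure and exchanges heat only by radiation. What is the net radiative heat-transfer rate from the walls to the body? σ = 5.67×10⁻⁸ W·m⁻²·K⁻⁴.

For a small grey body in a large enclosure: P_net = εσA(T_body⁴ − T_wall⁴).
A = 4πr² = 0.003632 m²; T_body⁴ − T_wall⁴ = 5.005×10¹⁰ − 4.241×10¹¹ = -3.741×10¹¹ K⁴.
|P_net| = 0.69·5.67×10⁻⁸·0.003632·3.741×10¹¹.

P_net ≈ 53.1 W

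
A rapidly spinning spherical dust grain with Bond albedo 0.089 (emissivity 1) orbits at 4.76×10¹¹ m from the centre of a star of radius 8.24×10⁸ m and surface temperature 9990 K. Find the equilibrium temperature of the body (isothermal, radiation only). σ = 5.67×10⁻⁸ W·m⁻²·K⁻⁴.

The star's surface emits σT_*⁴; at distance d the flux is S = σT_*⁴(R_*/d)².
S = 5.67×10⁻⁸·(9990)⁴·(8.24×10⁸/4.76×10¹¹)² = 1692 W/m².
For an isothermal sphere T⁴ = (1−a)S/(4σ) = 6.798×10⁹ K⁴.

T ≈ 287 K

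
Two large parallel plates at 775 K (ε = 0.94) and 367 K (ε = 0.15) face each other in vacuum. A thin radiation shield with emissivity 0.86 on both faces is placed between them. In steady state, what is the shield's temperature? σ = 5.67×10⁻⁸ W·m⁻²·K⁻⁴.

T_s ≈ 745 K

In steady state the net flux on the hot side equals that on the cold side.
σ(T₁⁴−T_s⁴)/D₁ = σ(T_s⁴−T₂⁴)/D₂, with D₁ = 1/ε₁+1/ε_s−1 = 1.227, D₂ = 1/ε_s+1/ε₂−1 = 6.829.
Solve for T_s⁴: T_s⁴ = (D₂·T₁⁴ + D₁·T₂⁴)/(D₁+D₂) = 3.086×10¹¹ K⁴.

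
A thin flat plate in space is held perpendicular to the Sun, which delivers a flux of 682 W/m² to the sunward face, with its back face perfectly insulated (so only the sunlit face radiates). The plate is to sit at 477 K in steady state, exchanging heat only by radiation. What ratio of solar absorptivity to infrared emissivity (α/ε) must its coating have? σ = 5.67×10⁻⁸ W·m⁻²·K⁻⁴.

Balance: αS·A = εσ·1A·T⁴ ⇒ α/ε = σT⁴/S.
α/ε = 5.67×10⁻⁸·(477)⁴/682 = 5.67×10⁻⁸·5.177×10¹⁰/682.

α/ε ≈ 4.30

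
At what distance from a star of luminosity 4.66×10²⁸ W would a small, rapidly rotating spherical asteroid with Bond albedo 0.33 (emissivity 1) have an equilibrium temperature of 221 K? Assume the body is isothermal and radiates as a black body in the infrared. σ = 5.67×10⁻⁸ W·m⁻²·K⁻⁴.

d ≈ 2.14×10¹² m

For an isothermal black-emitting sphere, (1−a)S·πr² = σ·4πr²·T⁴ ⇒ S = 4σT⁴/(1−a).
S = 4·5.67×10⁻⁸·(221)⁴/0.670 = 807.5 W/m².
Flux falls as S = L/(4πd²), so d = √(L/(4πS)) = √(4.66×10²⁸/(4π·807.5)).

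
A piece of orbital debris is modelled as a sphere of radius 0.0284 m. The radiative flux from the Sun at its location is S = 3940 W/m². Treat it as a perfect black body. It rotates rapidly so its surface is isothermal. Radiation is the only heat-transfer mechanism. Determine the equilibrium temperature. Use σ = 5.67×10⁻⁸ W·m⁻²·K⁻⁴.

T ≈ 363 K

At equilibrium, absorbed power = emitted power.
Absorbing cross-section = πr² = 0.002534 m²; emitting surface = 4πr² = 0.01014 m² (ratio 4).
S·A_cross = εσ·A_surf·T⁴  ⇒  T⁴ = S/(4σ).
T⁴ = 1.00·3940/(4·5.67×10⁻⁸) = 1.737×10¹⁰ K⁴.
T = (1.737×10¹⁰)^(1/4).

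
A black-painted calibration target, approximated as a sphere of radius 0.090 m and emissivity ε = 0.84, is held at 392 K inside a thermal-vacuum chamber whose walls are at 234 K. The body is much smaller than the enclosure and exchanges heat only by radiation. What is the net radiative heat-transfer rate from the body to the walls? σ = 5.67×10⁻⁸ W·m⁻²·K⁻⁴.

For a small grey body in a large enclosure: P_net = εσA(T_body⁴ − T_wall⁴).
A = 4πr² = 0.1018 m²; T_body⁴ − T_wall⁴ = 2.361×10¹⁰ − 2.998×10⁹ = 2.061×10¹⁰ K⁴.
|P_net| = 0.84·5.67×10⁻⁸·0.1018·2.061×10¹⁰.

P_net ≈ 99.9 W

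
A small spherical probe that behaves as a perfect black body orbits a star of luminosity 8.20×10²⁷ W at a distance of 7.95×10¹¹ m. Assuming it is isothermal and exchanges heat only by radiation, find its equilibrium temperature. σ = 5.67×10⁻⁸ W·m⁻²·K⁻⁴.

First find the stellar flux at distance d: S = L/(4πd²) = 8.20×10²⁷/(4π·(7.95×10¹¹)²) = 1032 W/m².
For an isothermal sphere, absorbed (1−a)S·πr² = emitted σ·4πr²·T⁴, so T⁴ = (1−a)S/(4σ).
T⁴ = 1.00·1032/(4·5.67×10⁻⁸) = 4.552×10⁹ K⁴.

T ≈ 260 K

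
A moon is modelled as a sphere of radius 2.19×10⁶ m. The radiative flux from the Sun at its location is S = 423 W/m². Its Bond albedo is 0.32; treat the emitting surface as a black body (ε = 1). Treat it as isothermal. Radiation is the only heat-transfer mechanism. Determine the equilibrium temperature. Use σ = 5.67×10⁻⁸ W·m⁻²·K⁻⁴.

T ≈ 189 K

At equilibrium, absorbed power = emitted power.
Absorbing cross-section = πr² = 1.507×10¹³ m²; emitting surface = 4πr² = 6.027×10¹³ m² (ratio 4).
(1−a)S·A_cross = εσ·A_surf·T⁴  ⇒  T⁴ = (1−a)S/(4σ).
T⁴ = 0.680·423/(4·5.67×10⁻⁸) = 1.268×10⁹ K⁴.
T = (1.268×10⁹)^(1/4).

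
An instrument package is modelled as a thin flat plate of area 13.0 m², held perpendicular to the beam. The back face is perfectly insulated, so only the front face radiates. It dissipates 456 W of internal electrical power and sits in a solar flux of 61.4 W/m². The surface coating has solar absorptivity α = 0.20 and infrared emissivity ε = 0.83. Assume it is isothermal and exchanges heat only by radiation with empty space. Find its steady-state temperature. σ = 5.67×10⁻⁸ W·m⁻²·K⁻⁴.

At steady state, absorbed solar power + internal power = radiated power.
Absorbed: α·S·A_cross = 0.20·61.4·13.00 = 159.6 W (cross-section A).
Total input = 159.6 + 456 = 615.6 W.
Radiated: εσ·A_surf·T⁴ with A_surf = A = 13.00 m².
T⁴ = 615.6/(0.83·5.67×10⁻⁸·13.00) = 1.006×10⁹ K⁴.

T ≈ 178 K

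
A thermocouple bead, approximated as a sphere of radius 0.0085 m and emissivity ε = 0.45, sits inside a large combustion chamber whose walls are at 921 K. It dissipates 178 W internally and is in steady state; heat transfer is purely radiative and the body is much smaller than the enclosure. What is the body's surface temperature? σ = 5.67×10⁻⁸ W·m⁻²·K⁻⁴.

For a small grey body in a large enclosure, net radiated power = εσA(T⁴ − T_w⁴).
Steady state: P = εσA(T⁴ − T_w⁴) with A = 4πr² = 9.079×10⁻⁴ m².
T⁴ = P/(εσA) + T_w⁴ = 178/(0.45·5.67×10⁻⁸·9.079×10⁻⁴) + (921)⁴
    = 7.684×10¹² + 7.195×10¹¹ = 8.403×10¹² K⁴.

T ≈ 1700 K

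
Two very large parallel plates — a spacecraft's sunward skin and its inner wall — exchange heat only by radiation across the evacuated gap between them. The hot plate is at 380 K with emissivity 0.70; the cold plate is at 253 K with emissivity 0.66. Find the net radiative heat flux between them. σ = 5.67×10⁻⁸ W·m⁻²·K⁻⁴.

q ≈ 489 W/m²

For two infinite grey parallel plates, q = σ(T₁⁴ − T₂⁴)/(1/ε₁ + 1/ε₂ − 1).
T₁⁴ − T₂⁴ = 2.085×10¹⁰ − 4.097×10⁹ = 1.675×10¹⁰ K⁴.
1/ε₁ + 1/ε₂ − 1 = 1.429 + 1.515 − 1 = 1.944.
q = 5.67×10⁻⁸ × 1.675×10¹⁰ / 1.944.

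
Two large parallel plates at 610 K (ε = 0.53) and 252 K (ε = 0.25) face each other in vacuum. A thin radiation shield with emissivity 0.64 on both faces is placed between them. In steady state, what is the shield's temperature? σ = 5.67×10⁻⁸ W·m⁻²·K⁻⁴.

In steady state the net flux on the hot side equals that on the cold side.
σ(T₁⁴−T_s⁴)/D₁ = σ(T_s⁴−T₂⁴)/D₂, with D₁ = 1/ε₁+1/ε_s−1 = 2.449, D₂ = 1/ε_s+1/ε₂−1 = 4.562.
Solve for T_s⁴: T_s⁴ = (D₂·T₁⁴ + D₁·T₂⁴)/(D₁+D₂) = 9.150×10¹⁰ K⁴.

T_s ≈ 550 K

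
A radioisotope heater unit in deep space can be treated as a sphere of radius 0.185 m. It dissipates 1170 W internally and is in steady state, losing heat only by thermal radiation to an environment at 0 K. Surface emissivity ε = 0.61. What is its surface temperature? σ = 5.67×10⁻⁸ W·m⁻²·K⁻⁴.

Steady state: internal power = radiated power, P = εσA T⁴.
Radiating area A = 4πr² = 0.4301 m².
T⁴ = P/(εσA) = 1170/(0.61·5.67×10⁻⁸·0.4301) = 7.865×10¹⁰ K⁴.
T = (7.865×10¹⁰)^(1/4).

T ≈ 530 K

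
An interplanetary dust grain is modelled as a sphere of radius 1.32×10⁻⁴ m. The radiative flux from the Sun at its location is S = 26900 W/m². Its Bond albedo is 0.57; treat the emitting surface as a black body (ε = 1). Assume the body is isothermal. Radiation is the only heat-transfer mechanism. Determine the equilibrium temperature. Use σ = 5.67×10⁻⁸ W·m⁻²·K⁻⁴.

At equilibrium, absorbed power = emitted power.
Absorbing cross-section = πr² = 5.474×10⁻⁸ m²; emitting surface = 4πr² = 2.190×10⁻⁷ m² (ratio 4).
(1−a)S·A_cross = εσ·A_surf·T⁴  ⇒  T⁴ = (1−a)S/(4σ).
T⁴ = 0.430·26900/(4·5.67×10⁻⁸) = 5.100×10¹⁰ K⁴.
T = (5.100×10¹⁰)^(1/4).

T ≈ 475 K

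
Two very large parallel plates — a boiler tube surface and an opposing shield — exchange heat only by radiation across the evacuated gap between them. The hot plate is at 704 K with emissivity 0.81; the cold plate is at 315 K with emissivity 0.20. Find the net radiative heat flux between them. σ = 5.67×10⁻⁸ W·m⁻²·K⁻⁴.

q ≈ 2550 W/m²

For two infinite grey parallel plates, q = σ(T₁⁴ − T₂⁴)/(1/ε₁ + 1/ε₂ − 1).
T₁⁴ − T₂⁴ = 2.456×10¹¹ − 9.846×10⁹ = 2.358×10¹¹ K⁴.
1/ε₁ + 1/ε₂ − 1 = 1.235 + 5.000 − 1 = 5.235.
q = 5.67×10⁻⁸ × 2.358×10¹¹ / 5.235.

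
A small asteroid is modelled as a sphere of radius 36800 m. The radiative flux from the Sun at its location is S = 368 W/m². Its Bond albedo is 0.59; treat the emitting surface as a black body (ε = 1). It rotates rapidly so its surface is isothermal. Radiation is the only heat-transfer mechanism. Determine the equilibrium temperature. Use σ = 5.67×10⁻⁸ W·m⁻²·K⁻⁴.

At equilibrium, absorbed power = emitted power.
Absorbing cross-section = πr² = 4.254×10⁹ m²; emitting surface = 4πr² = 1.702×10¹⁰ m² (ratio 4).
(1−a)S·A_cross = εσ·A_surf·T⁴  ⇒  T⁴ = (1−a)S/(4σ).
T⁴ = 0.410·368/(4·5.67×10⁻⁸) = 6.653×10⁸ K⁴.
T = (6.653×10⁸)^(1/4).

T ≈ 161 K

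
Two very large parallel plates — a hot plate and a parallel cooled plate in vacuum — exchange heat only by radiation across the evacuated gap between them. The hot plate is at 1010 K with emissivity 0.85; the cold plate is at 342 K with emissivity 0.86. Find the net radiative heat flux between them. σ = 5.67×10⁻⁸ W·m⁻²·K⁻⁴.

For two infinite grey parallel plates, q = σ(T₁⁴ − T₂⁴)/(1/ε₁ + 1/ε₂ − 1).
T₁⁴ − T₂⁴ = 1.041×10¹² − 1.368×10¹⁰ = 1.027×10¹² K⁴.
1/ε₁ + 1/ε₂ − 1 = 1.176 + 1.163 − 1 = 1.339.
q = 5.67×10⁻⁸ × 1.027×10¹² / 1.339.

q ≈ 43500 W/m²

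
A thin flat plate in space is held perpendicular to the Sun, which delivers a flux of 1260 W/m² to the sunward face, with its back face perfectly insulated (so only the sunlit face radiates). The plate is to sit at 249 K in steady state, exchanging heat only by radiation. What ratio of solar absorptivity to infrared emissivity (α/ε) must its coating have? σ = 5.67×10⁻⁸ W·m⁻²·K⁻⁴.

Balance: αS·A = εσ·1A·T⁴ ⇒ α/ε = σT⁴/S.
α/ε = 5.67×10⁻⁸·(249)⁴/1260 = 5.67×10⁻⁸·3.844×10⁹/1260.

α/ε ≈ 0.173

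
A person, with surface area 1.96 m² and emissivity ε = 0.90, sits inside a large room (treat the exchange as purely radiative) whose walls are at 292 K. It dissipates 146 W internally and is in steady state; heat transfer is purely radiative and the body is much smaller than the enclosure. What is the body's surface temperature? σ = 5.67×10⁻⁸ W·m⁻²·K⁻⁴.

For a small grey body in a large enclosure, net radiated power = εσA(T⁴ − T_w⁴).
Steady state: P = εσA(T⁴ − T_w⁴) with A = 1.96 m².
T⁴ = P/(εσA) + T_w⁴ = 146/(0.90·5.67×10⁻⁸·1.960) + (292)⁴
    = 1.460×10⁹ + 7.270×10⁹ = 8.730×10⁹ K⁴.

T ≈ 306 K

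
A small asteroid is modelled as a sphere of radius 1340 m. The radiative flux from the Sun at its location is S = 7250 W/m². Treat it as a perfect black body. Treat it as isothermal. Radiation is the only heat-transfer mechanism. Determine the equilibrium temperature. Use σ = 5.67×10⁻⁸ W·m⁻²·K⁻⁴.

T ≈ 423 K

At equilibrium, absorbed power = emitted power.
Absorbing cross-section = πr² = 5.641×10⁶ m²; emitting surface = 4πr² = 2.256×10⁷ m² (ratio 4).
S·A_cross = εσ·A_surf·T⁴  ⇒  T⁴ = S/(4σ).
T⁴ = 1.00·7250/(4·5.67×10⁻⁸) = 3.197×10¹⁰ K⁴.
T = (3.197×10¹⁰)^(1/4).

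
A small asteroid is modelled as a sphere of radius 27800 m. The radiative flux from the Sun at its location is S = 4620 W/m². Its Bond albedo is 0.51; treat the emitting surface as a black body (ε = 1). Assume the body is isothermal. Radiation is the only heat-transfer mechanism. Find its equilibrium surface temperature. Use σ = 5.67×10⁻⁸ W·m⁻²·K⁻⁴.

At equilibrium, absorbed power = emitted power.
Absorbing cross-section = πr² = 2.428×10⁹ m²; emitting surface = 4πr² = 9.712×10⁹ m² (ratio 4).
(1−a)S·A_cross = εσ·A_surf·T⁴  ⇒  T⁴ = (1−a)S/(4σ).
T⁴ = 0.490·4620/(4·5.67×10⁻⁸) = 9.981×10⁹ K⁴.
T = (9.981×10⁹)^(1/4).

T ≈ 316 K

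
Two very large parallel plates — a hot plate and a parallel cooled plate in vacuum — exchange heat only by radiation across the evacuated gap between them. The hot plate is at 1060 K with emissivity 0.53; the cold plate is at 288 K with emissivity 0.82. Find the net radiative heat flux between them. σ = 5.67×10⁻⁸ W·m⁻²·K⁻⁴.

q ≈ 33800 W/m²

For two infinite grey parallel plates, q = σ(T₁⁴ − T₂⁴)/(1/ε₁ + 1/ε₂ − 1).
T₁⁴ − T₂⁴ = 1.262×10¹² − 6.880×10⁹ = 1.256×10¹² K⁴.
1/ε₁ + 1/ε₂ − 1 = 1.887 + 1.220 − 1 = 2.106.
q = 5.67×10⁻⁸ × 1.256×10¹² / 2.106.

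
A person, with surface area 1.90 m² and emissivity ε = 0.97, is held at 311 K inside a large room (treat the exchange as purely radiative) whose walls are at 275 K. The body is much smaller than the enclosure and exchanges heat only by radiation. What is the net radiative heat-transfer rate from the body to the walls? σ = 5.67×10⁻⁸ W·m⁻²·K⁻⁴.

For a small grey body in a large enclosure: P_net = εσA(T_body⁴ − T_wall⁴).
A = 1.90 m²; T_body⁴ − T_wall⁴ = 9.355×10⁹ − 5.719×10⁹ = 3.636×10⁹ K⁴.
|P_net| = 0.97·5.67×10⁻⁸·1.900·3.636×10⁹.

P_net ≈ 380 W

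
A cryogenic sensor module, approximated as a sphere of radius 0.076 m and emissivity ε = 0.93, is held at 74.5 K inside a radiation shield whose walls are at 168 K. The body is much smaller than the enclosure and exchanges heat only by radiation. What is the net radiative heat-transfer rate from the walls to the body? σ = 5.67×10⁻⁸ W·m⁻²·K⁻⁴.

P_net ≈ 2.93 W

For a small grey body in a large enclosure: P_net = εσA(T_body⁴ − T_wall⁴).
A = 4πr² = 0.07258 m²; T_body⁴ − T_wall⁴ = 3.081×10⁷ − 7.966×10⁸ = -7.658×10⁸ K⁴.
|P_net| = 0.93·5.67×10⁻⁸·0.07258·7.658×10⁸.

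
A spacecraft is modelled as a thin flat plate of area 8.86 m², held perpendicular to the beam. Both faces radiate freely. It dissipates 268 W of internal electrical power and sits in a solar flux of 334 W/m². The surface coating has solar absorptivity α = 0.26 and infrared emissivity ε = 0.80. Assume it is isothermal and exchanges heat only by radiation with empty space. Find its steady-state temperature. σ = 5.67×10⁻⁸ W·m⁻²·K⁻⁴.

At steady state, absorbed solar power + internal power = radiated power.
Absorbed: α·S·A_cross = 0.26·334·8.860 = 769.4 W (cross-section A).
Total input = 769.4 + 268 = 1037 W.
Radiated: εσ·A_surf·T⁴ with A_surf = 2A = 17.72 m².
T⁴ = 1037/(0.80·5.67×10⁻⁸·17.72) = 1.291×10⁹ K⁴.

T ≈ 190 K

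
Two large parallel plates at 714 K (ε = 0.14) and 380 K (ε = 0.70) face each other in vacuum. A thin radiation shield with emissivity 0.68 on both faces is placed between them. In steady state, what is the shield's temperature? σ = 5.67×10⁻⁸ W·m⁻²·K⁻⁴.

In steady state the net flux on the hot side equals that on the cold side.
σ(T₁⁴−T_s⁴)/D₁ = σ(T_s⁴−T₂⁴)/D₂, with D₁ = 1/ε₁+1/ε_s−1 = 7.613, D₂ = 1/ε_s+1/ε₂−1 = 1.899.
Solve for T_s⁴: T_s⁴ = (D₂·T₁⁴ + D₁·T₂⁴)/(D₁+D₂) = 6.858×10¹⁰ K⁴.

T_s ≈ 512 K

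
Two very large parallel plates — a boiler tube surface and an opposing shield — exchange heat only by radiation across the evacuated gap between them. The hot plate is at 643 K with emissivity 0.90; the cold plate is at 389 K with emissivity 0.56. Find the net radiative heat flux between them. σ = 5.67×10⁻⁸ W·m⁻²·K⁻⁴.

For two infinite grey parallel plates, q = σ(T₁⁴ − T₂⁴)/(1/ε₁ + 1/ε₂ − 1).
T₁⁴ − T₂⁴ = 1.709×10¹¹ − 2.290×10¹⁰ = 1.480×10¹¹ K⁴.
1/ε₁ + 1/ε₂ − 1 = 1.111 + 1.786 − 1 = 1.897.
q = 5.67×10⁻⁸ × 1.480×10¹¹ / 1.897.

q ≈ 4430 W/m²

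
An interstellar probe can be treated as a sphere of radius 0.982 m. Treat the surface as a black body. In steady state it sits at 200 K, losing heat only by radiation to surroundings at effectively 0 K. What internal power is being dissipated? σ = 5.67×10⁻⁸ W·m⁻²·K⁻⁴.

P ≈ 1100 W

Steady state: P = εσA T⁴.
A = 4πr² = 12.12 m²; T⁴ = (200)⁴ = 1.600×10⁹ K⁴.
P = 1.0 × 5.67×10⁻⁸ × 12.12 × 1.600×10⁹.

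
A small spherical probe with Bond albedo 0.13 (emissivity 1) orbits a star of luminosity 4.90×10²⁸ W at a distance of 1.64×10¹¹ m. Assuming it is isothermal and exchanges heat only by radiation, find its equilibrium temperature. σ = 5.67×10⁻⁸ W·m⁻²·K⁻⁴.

First find the stellar flux at distance d: S = L/(4πd²) = 4.90×10²⁸/(4π·(1.64×10¹¹)²) = 1.450×10⁵ W/m².
For an isothermal sphere, absorbed (1−a)S·πr² = emitted σ·4πr²·T⁴, so T⁴ = (1−a)S/(4σ).
T⁴ = 0.870·1.450×10⁵/(4·5.67×10⁻⁸) = 5.561×10¹¹ K⁴.

T ≈ 864 K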